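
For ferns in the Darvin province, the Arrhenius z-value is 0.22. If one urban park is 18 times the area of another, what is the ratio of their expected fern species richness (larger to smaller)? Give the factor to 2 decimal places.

1.89

S₂/S₁ = (A₂/A₁)^z = 18^0.22
ln(S₂/S₁) = 0.22 × ln 18 = 0.22 × 2.8904 = 0.6359
S₂/S₁ = e^0.6359 ≈ 1.889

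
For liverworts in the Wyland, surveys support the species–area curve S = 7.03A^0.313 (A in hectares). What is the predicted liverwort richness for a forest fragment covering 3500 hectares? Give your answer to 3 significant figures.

S = 7.03 × 3500^0.313
ln S = ln 7.03 + 0.313 × ln 3500 = 1.9502 + 0.313 × 8.1605 = 4.5044
S = e^4.5044 ≈ 90.42

90.4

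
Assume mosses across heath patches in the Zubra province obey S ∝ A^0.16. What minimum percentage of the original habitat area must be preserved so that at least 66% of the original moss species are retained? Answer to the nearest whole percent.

7%

Need (A_new/A_old)^0.16 = 0.66, so A_new/A_old = 0.66^(1/0.16) = 0.66^6.25
ln(A_new/A_old) = ln 0.66 / 0.16 = -0.4155 / 0.16 = -2.5970
A_new/A_old = e^-2.5970 ≈ 0.0745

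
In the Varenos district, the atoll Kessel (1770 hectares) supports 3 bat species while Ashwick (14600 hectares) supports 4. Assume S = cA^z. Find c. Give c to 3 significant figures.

z = ln(S₂/S₁) / ln(A₂/A₁) = ln(4/3) / ln(14600/1770) = 0.2877 / 2.1100 = 0.1363
c = S₁ / A₁^z = 3 / 1770^0.1363 = 3 / 2.772 = 1.082

1.08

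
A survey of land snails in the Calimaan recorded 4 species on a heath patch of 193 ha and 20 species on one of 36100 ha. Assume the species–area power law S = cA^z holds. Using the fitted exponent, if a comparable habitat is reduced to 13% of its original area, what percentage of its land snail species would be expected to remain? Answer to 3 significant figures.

53.4%

z = ln(20/4) / ln(36100/193) = 1.6094 / 5.2314 = 0.3077
S_new/S_old = (A_new/A_old)^z = 0.13^0.3077 = exp(0.3077 × -2.0402) = 0.5338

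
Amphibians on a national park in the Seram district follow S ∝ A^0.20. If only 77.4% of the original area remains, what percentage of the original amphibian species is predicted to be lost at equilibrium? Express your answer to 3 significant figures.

S_new/S_old = (A_new/A_old)^z = 0.774^0.2
= exp(0.2 × ln 0.774) = exp(0.2 × -0.2562) = exp(-0.0512) ≈ 0.9501
Fraction lost = 1 − 0.9501 = 0.04995

4.99%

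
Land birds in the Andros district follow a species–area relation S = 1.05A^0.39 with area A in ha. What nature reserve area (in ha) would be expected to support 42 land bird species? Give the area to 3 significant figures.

42 = 1.05 × A^0.39  ⇒  A^0.39 = 42/1.05 = 40
ln A = ln(40) / 0.39 = 3.6889 / 0.39 = 9.4587
A = e^9.4587 ≈ 12819 ha

12800 ha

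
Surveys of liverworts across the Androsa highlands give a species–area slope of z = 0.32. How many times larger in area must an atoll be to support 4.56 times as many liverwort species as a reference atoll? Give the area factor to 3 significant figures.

115

(A₂/A₁)^0.32 = 4.56, so A₂/A₁ = 4.56^(1/0.32) = 4.56^3.125
ln(A₂/A₁) = ln 4.56 / 0.32 = 1.5173 / 0.32 = 4.7416
A₂/A₁ = e^4.7416 ≈ 114.6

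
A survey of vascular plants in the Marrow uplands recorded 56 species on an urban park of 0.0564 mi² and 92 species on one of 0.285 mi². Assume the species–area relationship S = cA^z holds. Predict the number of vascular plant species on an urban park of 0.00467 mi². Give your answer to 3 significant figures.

26.1

z = ln(92/56) / ln(0.285/0.0564) = 0.4964 / 1.6200 = 0.3064
c = 56 / 0.0564^0.3064 = 56 / 0.4143 = 135.2
S₃ = 135.2 × 0.00467^0.3064 = 135.2 × 0.1931 ≈ 26.1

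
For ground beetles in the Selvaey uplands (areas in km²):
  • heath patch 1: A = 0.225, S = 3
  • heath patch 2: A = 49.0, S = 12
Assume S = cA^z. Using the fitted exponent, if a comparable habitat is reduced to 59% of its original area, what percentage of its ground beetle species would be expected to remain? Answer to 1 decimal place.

87.3%

z = ln(12/3) / ln(49/0.225) = 1.3863 / 5.3835 = 0.2575
S_new/S_old = (A_new/A_old)^z = 0.59^0.2575 = exp(0.2575 × -0.5276) = 0.873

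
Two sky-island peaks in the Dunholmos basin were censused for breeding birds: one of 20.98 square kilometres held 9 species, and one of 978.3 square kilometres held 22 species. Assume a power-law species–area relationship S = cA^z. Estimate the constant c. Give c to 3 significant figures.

4.43

z = ln(S₂/S₁) / ln(A₂/A₁) = ln(22/9) / ln(978.3/20.98) = 0.8938 / 3.8422 = 0.2326
c = S₁ / A₁^z = 9 / 20.98^0.2326 = 9 / 2.03 = 4.434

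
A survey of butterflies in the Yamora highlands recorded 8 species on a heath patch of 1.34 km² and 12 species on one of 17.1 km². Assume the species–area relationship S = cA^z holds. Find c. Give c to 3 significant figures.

7.64

z = ln(S₂/S₁) / ln(A₂/A₁) = ln(12/8) / ln(17.1/1.34) = 0.4055 / 2.5464 = 0.1592
c = S₁ / A₁^z = 8 / 1.34^0.1592 = 8 / 1.048 = 7.636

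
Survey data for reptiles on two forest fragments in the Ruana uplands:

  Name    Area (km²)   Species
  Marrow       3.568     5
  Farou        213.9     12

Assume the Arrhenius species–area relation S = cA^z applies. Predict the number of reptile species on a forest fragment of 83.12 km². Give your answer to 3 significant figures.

z = ln(12/5) / ln(213.9/3.568) = 0.8755 / 4.0935 = 0.2139
c = 5 / 3.568^0.2139 = 5 / 1.313 = 3.809
S₃ = 3.809 × 83.12^0.2139 = 3.809 × 2.574 ≈ 9.804

9.80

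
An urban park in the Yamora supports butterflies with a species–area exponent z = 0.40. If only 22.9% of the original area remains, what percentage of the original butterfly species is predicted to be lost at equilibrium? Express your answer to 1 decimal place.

S_new/S_old = (A_new/A_old)^z = 0.229^0.4
= exp(0.4 × ln 0.229) = exp(0.4 × -1.4740) = exp(-0.5896) ≈ 0.5545
Fraction lost = 1 − 0.5545 = 0.4455

44.5%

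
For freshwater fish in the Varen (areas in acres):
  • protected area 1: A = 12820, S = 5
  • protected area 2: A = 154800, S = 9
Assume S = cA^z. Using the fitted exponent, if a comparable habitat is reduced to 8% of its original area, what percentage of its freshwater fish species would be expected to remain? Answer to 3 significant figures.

z = ln(9/5) / ln(154800/12820) = 0.5878 / 2.4911 = 0.2360
S_new/S_old = (A_new/A_old)^z = 0.08^0.2360 = exp(0.2360 × -2.5257) = 0.551

55.1%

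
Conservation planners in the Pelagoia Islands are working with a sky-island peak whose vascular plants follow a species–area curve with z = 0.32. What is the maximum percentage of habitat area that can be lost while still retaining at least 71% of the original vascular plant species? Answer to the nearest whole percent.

Need (A_new/A_old)^0.32 = 0.71, so A_new/A_old = 0.71^(1/0.32) = 0.71^3.125
ln(A_new/A_old) = ln 0.71 / 0.32 = -0.3425 / 0.32 = -1.0703
A_new/A_old = e^-1.0703 ≈ 0.3429
Fraction that can be lost = 1 − 0.3429 = 0.6571

66%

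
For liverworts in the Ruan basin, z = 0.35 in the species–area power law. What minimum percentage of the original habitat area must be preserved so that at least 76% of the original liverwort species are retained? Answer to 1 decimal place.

45.7%

Need (A_new/A_old)^0.35 = 0.76, so A_new/A_old = 0.76^(1/0.35) = 0.76^2.857
ln(A_new/A_old) = ln 0.76 / 0.35 = -0.2744 / 0.35 = -0.7841
A_new/A_old = e^-0.7841 ≈ 0.4565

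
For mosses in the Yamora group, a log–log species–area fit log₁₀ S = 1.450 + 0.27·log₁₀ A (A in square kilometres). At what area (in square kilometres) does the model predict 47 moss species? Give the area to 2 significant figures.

47 = 28.18 × A^0.27  ⇒  A^0.27 = 47/28.18 = 1.668
ln A = ln(1.668) / 0.27 = 0.5114 / 0.27 = 1.8941
A = e^1.8941 ≈ 6.646 square kilometres

6.6 square kilometres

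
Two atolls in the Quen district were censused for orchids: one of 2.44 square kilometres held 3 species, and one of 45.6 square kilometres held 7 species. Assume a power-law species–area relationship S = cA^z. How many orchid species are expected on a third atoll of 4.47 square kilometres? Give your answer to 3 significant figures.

z = ln(7/3) / ln(45.6/2.44) = 0.8473 / 2.9279 = 0.2894
c = 3 / 2.44^0.2894 = 3 / 1.295 = 2.317
S₃ = 2.317 × 4.47^0.2894 = 2.317 × 1.542 ≈ 3.574

3.57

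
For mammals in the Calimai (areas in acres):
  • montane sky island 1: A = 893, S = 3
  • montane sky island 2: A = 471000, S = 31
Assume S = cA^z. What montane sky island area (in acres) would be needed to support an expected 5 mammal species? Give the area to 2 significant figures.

z = ln(31/3) / ln(471000/893) = 2.3354 / 6.2680 = 0.3726
c = 3 / 893^0.3726 = 3 / 12.57 = 0.2386
A = (5/0.2386)^(1/0.3726) ⇒ ln A = ln(20.96)/0.3726 = 8.1656
A = e^8.1656 ≈ 3518 acres

3500 acres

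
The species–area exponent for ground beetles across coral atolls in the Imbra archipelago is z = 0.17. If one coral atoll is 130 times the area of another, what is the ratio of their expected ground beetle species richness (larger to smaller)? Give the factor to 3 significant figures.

2.29

S₂/S₁ = (A₂/A₁)^z = 130^0.17
ln(S₂/S₁) = 0.17 × ln 130 = 0.17 × 4.8675 = 0.8275
S₂/S₁ = e^0.8275 ≈ 2.288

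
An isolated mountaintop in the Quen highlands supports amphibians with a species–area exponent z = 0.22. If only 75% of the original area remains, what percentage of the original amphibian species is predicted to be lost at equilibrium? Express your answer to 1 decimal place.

S_new/S_old = (A_new/A_old)^z = 0.75^0.22
= exp(0.22 × ln 0.75) = exp(0.22 × -0.2877) = exp(-0.0633) ≈ 0.9387
Fraction lost = 1 − 0.9387 = 0.06133

6.1%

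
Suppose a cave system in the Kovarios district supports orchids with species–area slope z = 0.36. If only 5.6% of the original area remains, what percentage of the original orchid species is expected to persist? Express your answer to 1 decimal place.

S_new/S_old = (A_new/A_old)^z = 0.056^0.36
= exp(0.36 × ln 0.056) = exp(0.36 × -2.8824) = exp(-1.0377) ≈ 0.3543

35.4%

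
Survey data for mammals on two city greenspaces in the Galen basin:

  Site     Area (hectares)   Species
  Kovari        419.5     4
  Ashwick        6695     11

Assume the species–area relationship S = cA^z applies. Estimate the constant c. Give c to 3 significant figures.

0.441

z = ln(S₂/S₁) / ln(A₂/A₁) = ln(11/4) / ln(6695/419.5) = 1.0116 / 2.7701 = 0.3652
c = S₁ / A₁^z = 4 / 419.5^0.3652 = 4 / 9.074 = 0.4408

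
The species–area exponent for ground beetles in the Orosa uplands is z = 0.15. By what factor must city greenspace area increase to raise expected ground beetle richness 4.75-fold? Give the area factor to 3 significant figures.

(A₂/A₁)^0.15 = 4.75, so A₂/A₁ = 4.75^(1/0.15) = 4.75^6.667
ln(A₂/A₁) = ln 4.75 / 0.15 = 1.5581 / 0.15 = 10.3876
A₂/A₁ = e^10.3876 ≈ 32456

32500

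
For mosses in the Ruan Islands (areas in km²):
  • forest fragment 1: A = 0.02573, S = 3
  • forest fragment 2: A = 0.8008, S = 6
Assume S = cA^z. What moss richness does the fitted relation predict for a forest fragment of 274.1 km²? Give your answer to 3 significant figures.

19.5

z = ln(6/3) / ln(0.8008/0.02573) = 0.6931 / 3.4380 = 0.2016
c = 3 / 0.02573^0.2016 = 3 / 0.4781 = 6.275
S₃ = 6.275 × 274.1^0.2016 = 6.275 × 3.101 ≈ 19.46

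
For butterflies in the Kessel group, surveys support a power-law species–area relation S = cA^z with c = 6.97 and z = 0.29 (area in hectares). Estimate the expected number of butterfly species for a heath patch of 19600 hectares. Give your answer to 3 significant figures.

122

S = 6.97 × 19600^0.29
ln S = ln 6.97 + 0.29 × ln 19600 = 1.9416 + 0.29 × 9.8833 = 4.8078
S = e^4.8078 ≈ 122.5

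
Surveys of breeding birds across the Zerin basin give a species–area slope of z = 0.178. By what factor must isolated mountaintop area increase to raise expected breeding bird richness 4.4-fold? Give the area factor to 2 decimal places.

(A₂/A₁)^0.178 = 4.4, so A₂/A₁ = 4.4^(1/0.178) = 4.4^5.618
ln(A₂/A₁) = ln 4.4 / 0.178 = 1.4816 / 0.178 = 8.3236
A₂/A₁ = e^8.3236 ≈ 4120

4120.05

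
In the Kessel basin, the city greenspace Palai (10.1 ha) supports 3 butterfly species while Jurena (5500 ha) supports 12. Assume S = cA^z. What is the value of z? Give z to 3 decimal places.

Taking logs: ln S = ln c + z ln A, so z = (ln S₂ − ln S₁)/(ln A₂ − ln A₁).
z = ln(12/3) / ln(5500/10.1) = ln(4) / ln(544.6) = 1.3863 / 6.3000 = 0.2200

0.220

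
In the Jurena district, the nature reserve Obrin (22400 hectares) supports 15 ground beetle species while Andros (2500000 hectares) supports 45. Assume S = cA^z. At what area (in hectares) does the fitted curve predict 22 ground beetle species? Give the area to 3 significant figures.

z = ln(45/15) / ln(2500000/22400) = 1.0986 / 4.7150 = 0.2330
c = 15 / 22400^0.2330 = 15 / 10.32 = 1.454
A = (22/1.454)^(1/0.2330) ⇒ ln A = ln(15.13)/0.2330 = 11.6605
A = e^11.6605 ≈ 115905 hectares

116000 hectares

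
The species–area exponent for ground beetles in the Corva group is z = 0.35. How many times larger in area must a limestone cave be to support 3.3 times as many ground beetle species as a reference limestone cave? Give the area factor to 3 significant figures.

30.3

(A₂/A₁)^0.35 = 3.3, so A₂/A₁ = 3.3^(1/0.35) = 3.3^2.857
ln(A₂/A₁) = ln 3.3 / 0.35 = 1.1939 / 0.35 = 3.4112
A₂/A₁ = e^3.4112 ≈ 30.3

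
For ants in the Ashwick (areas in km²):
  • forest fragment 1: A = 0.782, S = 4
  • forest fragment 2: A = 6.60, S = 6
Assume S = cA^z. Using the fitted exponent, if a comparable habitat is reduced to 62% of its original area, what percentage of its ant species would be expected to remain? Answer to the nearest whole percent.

z = ln(6/4) / ln(6.6/0.782) = 0.4055 / 2.1330 = 0.1901
S_new/S_old = (A_new/A_old)^z = 0.62^0.1901 = exp(0.1901 × -0.4780) = 0.9131

91%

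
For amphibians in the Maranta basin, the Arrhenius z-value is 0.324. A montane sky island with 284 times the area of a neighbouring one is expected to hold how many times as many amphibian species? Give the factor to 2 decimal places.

6.24

S₂/S₁ = (A₂/A₁)^z = 284^0.324
ln(S₂/S₁) = 0.324 × ln 284 = 0.324 × 5.6490 = 1.8303
S₂/S₁ = e^1.8303 ≈ 6.236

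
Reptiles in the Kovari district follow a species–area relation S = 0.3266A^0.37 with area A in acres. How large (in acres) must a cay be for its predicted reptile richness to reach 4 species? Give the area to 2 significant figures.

4 = 0.3266 × A^0.37  ⇒  A^0.37 = 4/0.3266 = 12.25
ln A = ln(12.25) / 0.37 = 2.5053 / 0.37 = 6.7711
A = e^6.7711 ≈ 872.3 acres

870 acres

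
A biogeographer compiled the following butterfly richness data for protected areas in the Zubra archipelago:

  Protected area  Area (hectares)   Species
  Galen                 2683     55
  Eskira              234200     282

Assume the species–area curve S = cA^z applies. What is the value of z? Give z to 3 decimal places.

Taking logs: ln S = ln c + z ln A, so z = (ln S₂ − ln S₁)/(ln A₂ − ln A₁).
z = ln(282/55) / ln(234200/2683) = ln(5.127) / ln(87.29) = 1.6346 / 4.4692 = 0.3657

0.366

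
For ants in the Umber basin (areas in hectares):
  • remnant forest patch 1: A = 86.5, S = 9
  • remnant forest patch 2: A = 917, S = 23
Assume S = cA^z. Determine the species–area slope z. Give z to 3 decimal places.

0.397

Taking logs: ln S = ln c + z ln A, so z = (ln S₂ − ln S₁)/(ln A₂ − ln A₁).
z = ln(23/9) / ln(917/86.5) = ln(2.556) / ln(10.6) = 0.9383 / 2.3610 = 0.3974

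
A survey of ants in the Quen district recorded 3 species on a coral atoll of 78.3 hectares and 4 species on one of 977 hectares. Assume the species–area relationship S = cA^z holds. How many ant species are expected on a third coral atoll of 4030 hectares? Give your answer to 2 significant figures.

z = ln(4/3) / ln(977/78.3) = 0.2877 / 2.5239 = 0.1140
c = 3 / 78.3^0.1140 = 3 / 1.644 = 1.825
S₃ = 1.825 × 4030^0.1140 = 1.825 × 2.576 ≈ 4.701

4.7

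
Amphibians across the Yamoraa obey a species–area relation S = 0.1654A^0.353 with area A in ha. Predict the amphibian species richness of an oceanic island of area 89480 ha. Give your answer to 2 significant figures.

9.3

S = 0.1654 × 89480^0.353
ln S = ln 0.1654 + 0.353 × ln 89480 = -1.7994 + 0.353 × 11.4018 = 2.2254
S = e^2.2254 ≈ 9.258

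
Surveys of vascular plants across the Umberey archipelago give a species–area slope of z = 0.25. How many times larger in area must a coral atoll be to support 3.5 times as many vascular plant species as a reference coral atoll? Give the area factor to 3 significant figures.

(A₂/A₁)^0.25 = 3.5, so A₂/A₁ = 3.5^(1/0.25) = 3.5^4
ln(A₂/A₁) = ln 3.5 / 0.25 = 1.2528 / 0.25 = 5.0111
A₂/A₁ = e^5.0111 ≈ 150.1

150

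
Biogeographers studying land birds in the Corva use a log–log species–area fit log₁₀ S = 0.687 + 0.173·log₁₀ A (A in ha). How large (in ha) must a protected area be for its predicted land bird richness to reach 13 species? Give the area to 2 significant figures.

13 = 4.864 × A^0.173  ⇒  A^0.173 = 13/4.864 = 2.673
ln A = ln(2.673) / 0.173 = 0.9831 / 0.173 = 5.6825
A = e^5.6825 ≈ 293.7 ha

290 ha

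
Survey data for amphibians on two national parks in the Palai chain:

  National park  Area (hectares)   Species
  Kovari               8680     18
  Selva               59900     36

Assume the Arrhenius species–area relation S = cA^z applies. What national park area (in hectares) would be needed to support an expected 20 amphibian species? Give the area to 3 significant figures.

11600 hectares

z = ln(36/18) / ln(59900/8680) = 0.6931 / 1.9317 = 0.3588
c = 18 / 8680^0.3588 = 18 / 25.9 = 0.695
A = (20/0.695)^(1/0.3588) ⇒ ln A = ln(28.78)/0.3588 = 9.3624
A = e^9.3624 ≈ 11642 hectares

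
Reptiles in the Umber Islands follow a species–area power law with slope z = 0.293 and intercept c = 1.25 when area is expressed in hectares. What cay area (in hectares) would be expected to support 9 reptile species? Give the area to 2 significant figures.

840 hectares

9 = 1.25 × A^0.293  ⇒  A^0.293 = 9/1.25 = 7.2
ln A = ln(7.2) / 0.293 = 1.9741 / 0.293 = 6.7375
A = e^6.7375 ≈ 843.4 hectares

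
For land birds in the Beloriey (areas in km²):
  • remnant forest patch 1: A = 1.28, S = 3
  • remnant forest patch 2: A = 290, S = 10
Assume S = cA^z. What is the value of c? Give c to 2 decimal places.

2.84

z = ln(S₂/S₁) / ln(A₂/A₁) = ln(10/3) / ln(290/1.28) = 1.2040 / 5.4230 = 0.2220
c = S₁ / A₁^z = 3 / 1.28^0.2220 = 3 / 1.056 = 2.84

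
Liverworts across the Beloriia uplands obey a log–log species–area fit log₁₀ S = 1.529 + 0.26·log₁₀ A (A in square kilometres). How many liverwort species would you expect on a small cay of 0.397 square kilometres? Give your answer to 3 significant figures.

26.6

S = 33.81 × 0.397^0.26
ln S = ln 33.81 + 0.26 × ln 0.397 = 3.5207 + 0.26 × -0.9238 = 3.2805
S = e^3.2805 ≈ 26.59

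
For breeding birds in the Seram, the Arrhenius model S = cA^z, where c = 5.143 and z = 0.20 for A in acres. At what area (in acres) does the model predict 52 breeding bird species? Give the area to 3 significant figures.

52 = 5.143 × A^0.2  ⇒  A^0.2 = 52/5.143 = 10.11
ln A = ln(10.11) / 0.2 = 2.3136 / 0.2 = 11.5680
A = e^11.5680 ≈ 105666 acres

106000 acres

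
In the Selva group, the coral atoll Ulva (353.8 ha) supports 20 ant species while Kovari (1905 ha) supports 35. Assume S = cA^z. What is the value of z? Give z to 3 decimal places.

0.332

Taking logs: ln S = ln c + z ln A, so z = (ln S₂ − ln S₁)/(ln A₂ − ln A₁).
z = ln(35/20) / ln(1905/353.8) = ln(1.75) / ln(5.384) = 0.5596 / 1.6835 = 0.3324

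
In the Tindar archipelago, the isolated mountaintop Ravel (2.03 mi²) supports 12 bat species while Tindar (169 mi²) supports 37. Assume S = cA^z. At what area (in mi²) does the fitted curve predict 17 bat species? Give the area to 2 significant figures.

8.0 mi²

z = ln(37/12) / ln(169/2.03) = 1.1260 / 4.4219 = 0.2546
c = 12 / 2.03^0.2546 = 12 / 1.198 = 10.02
A = (17/10.02)^(1/0.2546) ⇒ ln A = ln(1.697)/0.2546 = 2.0758
A = e^2.0758 ≈ 7.971 mi²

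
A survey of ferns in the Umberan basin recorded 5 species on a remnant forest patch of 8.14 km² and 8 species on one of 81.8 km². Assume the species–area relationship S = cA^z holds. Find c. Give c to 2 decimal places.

z = ln(S₂/S₁) / ln(A₂/A₁) = ln(8/5) / ln(81.8/8.14) = 0.4700 / 2.3075 = 0.2037
c = S₁ / A₁^z = 5 / 8.14^0.2037 = 5 / 1.533 = 3.262

3.26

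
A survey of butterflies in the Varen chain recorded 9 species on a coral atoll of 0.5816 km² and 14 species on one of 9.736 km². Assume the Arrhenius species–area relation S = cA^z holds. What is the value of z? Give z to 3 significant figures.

Taking logs: ln S = ln c + z ln A, so z = (ln S₂ − ln S₁)/(ln A₂ − ln A₁).
z = ln(14/9) / ln(9.736/0.5816) = ln(1.556) / ln(16.74) = 0.4418 / 2.8178 = 0.1568

0.157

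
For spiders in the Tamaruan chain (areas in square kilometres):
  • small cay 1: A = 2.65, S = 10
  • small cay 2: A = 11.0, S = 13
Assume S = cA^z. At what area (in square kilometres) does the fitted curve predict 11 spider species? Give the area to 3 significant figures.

z = ln(13/10) / ln(11/2.65) = 0.2624 / 1.4233 = 0.1843
c = 10 / 2.65^0.1843 = 10 / 1.197 = 8.356
A = (11/8.356)^(1/0.1843) ⇒ ln A = ln(1.316)/0.1843 = 1.4916
A = e^1.4916 ≈ 4.444 square kilometres

4.44 square kilometres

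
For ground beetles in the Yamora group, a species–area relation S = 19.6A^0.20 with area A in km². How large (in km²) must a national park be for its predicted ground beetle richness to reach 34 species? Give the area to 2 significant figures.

34 = 19.6 × A^0.2  ⇒  A^0.2 = 34/19.6 = 1.735
ln A = ln(1.735) / 0.2 = 0.5508 / 0.2 = 2.7542
A = e^2.7542 ≈ 15.71 km²

16 km²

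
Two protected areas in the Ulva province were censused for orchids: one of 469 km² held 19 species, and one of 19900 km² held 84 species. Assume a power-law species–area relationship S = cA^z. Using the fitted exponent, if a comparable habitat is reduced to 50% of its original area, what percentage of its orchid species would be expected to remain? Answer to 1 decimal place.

z = ln(84/19) / ln(19900/469) = 1.4864 / 3.7479 = 0.3966
S_new/S_old = (A_new/A_old)^z = 0.5^0.3966 = exp(0.3966 × -0.6931) = 0.7597

76.0%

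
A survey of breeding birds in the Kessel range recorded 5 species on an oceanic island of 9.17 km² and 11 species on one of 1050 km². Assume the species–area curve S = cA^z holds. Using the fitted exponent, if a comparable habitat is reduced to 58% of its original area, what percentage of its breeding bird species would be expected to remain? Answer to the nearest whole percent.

z = ln(11/5) / ln(1050/9.17) = 0.7885 / 4.7406 = 0.1663
S_new/S_old = (A_new/A_old)^z = 0.58^0.1663 = exp(0.1663 × -0.5447) = 0.9134

91%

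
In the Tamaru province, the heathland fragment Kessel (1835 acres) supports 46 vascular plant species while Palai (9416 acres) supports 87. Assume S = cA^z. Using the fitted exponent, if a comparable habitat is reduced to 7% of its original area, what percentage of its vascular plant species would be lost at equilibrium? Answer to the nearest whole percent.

z = ln(87/46) / ln(9416/1835) = 0.6373 / 1.6354 = 0.3897
S_new/S_old = (A_new/A_old)^z = 0.07^0.3897 = exp(0.3897 × -2.6593) = 0.3548
Fraction lost = 1 − 0.3548 = 0.6452

65%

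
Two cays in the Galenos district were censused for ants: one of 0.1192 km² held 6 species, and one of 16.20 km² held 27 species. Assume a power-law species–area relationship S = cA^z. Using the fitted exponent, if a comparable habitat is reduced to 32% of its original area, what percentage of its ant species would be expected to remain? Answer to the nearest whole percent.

71%

z = ln(27/6) / ln(16.2/0.1192) = 1.5041 / 4.9120 = 0.3062
S_new/S_old = (A_new/A_old)^z = 0.32^0.3062 = exp(0.3062 × -1.1394) = 0.7055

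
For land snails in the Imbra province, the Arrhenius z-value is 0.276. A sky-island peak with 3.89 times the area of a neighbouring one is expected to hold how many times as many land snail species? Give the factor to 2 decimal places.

1.45

S₂/S₁ = (A₂/A₁)^z = 3.89^0.276
ln(S₂/S₁) = 0.276 × ln 3.89 = 0.276 × 1.3584 = 0.3749
S₂/S₁ = e^0.3749 ≈ 1.455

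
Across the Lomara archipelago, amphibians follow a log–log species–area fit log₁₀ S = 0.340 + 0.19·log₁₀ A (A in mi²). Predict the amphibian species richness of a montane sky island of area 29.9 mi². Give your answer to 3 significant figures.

S = 2.188 × 29.9^0.19
ln S = ln 2.188 + 0.19 × ln 29.9 = 0.7829 + 0.19 × 3.3979 = 1.4285
S = e^1.4285 ≈ 4.172

4.17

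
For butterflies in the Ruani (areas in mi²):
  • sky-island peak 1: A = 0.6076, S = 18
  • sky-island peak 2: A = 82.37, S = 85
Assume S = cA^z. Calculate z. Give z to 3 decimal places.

Taking logs: ln S = ln c + z ln A, so z = (ln S₂ − ln S₁)/(ln A₂ − ln A₁).
z = ln(85/18) / ln(82.37/0.6076) = ln(4.722) / ln(135.6) = 1.5523 / 4.9095 = 0.3162

0.316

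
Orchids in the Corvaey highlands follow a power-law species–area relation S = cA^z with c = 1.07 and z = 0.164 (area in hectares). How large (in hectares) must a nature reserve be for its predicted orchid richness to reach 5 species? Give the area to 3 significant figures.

5 = 1.07 × A^0.164  ⇒  A^0.164 = 5/1.07 = 4.673
ln A = ln(4.673) / 0.164 = 1.5418 / 0.164 = 9.4011
A = e^9.4011 ≈ 12102 hectares

12100 hectares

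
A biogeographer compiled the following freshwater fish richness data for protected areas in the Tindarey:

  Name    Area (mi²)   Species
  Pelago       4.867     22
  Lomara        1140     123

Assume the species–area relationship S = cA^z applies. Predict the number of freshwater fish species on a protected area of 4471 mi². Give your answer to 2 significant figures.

z = ln(123/22) / ln(1140/4.867) = 1.7211 / 5.4563 = 0.3154
c = 22 / 4.867^0.3154 = 22 / 1.647 = 13.35
S₃ = 13.35 × 4471^0.3154 = 13.35 × 14.17 ≈ 189.3

190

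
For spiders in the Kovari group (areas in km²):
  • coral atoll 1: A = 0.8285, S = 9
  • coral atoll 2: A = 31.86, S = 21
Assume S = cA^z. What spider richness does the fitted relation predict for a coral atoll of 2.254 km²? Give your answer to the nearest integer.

11

z = ln(21/9) / ln(31.86/0.8285) = 0.8473 / 3.6495 = 0.2322
c = 9 / 0.8285^0.2322 = 9 / 0.9573 = 9.402
S₃ = 9.402 × 2.254^0.2322 = 9.402 × 1.208 ≈ 11.35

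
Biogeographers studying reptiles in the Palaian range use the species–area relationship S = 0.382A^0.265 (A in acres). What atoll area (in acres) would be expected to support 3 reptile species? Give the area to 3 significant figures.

3 = 0.382 × A^0.265  ⇒  A^0.265 = 3/0.382 = 7.853
ln A = ln(7.853) / 0.265 = 2.0609 / 0.265 = 7.7772
A = e^7.7772 ≈ 2385 acres

2390 acres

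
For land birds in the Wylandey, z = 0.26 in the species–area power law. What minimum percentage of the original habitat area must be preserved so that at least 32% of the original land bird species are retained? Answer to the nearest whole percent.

Need (A_new/A_old)^0.26 = 0.32, so A_new/A_old = 0.32^(1/0.26) = 0.32^3.846
ln(A_new/A_old) = ln 0.32 / 0.26 = -1.1394 / 0.26 = -4.3824
A_new/A_old = e^-4.3824 ≈ 0.01249

1%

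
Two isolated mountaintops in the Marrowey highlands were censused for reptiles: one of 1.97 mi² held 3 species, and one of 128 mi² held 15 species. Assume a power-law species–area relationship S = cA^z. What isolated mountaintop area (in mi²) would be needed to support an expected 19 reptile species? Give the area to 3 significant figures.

236 mi²

z = ln(15/3) / ln(128/1.97) = 1.6094 / 4.1740 = 0.3856
c = 3 / 1.97^0.3856 = 3 / 1.299 = 2.31
A = (19/2.31)^(1/0.3856) ⇒ ln A = ln(8.226)/0.3856 = 5.4651
A = e^5.4651 ≈ 236.3 mi²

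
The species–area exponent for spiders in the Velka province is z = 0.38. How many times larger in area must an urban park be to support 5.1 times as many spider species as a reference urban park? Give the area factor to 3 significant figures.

72.8

(A₂/A₁)^0.38 = 5.1, so A₂/A₁ = 5.1^(1/0.38) = 5.1^2.632
ln(A₂/A₁) = ln 5.1 / 0.38 = 1.6292 / 0.38 = 4.2875
A₂/A₁ = e^4.2875 ≈ 72.78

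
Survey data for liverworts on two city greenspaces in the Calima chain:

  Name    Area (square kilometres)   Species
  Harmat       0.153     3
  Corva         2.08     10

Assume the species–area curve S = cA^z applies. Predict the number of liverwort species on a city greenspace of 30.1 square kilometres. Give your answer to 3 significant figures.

34.3

z = ln(10/3) / ln(2.08/0.153) = 1.2040 / 2.6097 = 0.4613
c = 3 / 0.153^0.4613 = 3 / 0.4206 = 7.133
S₃ = 7.133 × 30.1^0.4613 = 7.133 × 4.81 ≈ 34.31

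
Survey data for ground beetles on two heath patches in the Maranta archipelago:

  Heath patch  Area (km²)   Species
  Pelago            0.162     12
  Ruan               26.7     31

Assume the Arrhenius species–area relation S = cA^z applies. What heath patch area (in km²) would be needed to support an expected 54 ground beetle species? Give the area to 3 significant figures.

528 km²

z = ln(31/12) / ln(26.7/0.162) = 0.9491 / 5.1048 = 0.1859
c = 12 / 0.162^0.1859 = 12 / 0.7129 = 16.83
A = (54/16.83)^(1/0.1859) ⇒ ln A = ln(3.208)/0.1859 = 6.2698
A = e^6.2698 ≈ 528.4 km²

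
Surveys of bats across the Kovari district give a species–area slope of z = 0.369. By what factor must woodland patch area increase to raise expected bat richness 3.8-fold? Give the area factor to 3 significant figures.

(A₂/A₁)^0.369 = 3.8, so A₂/A₁ = 3.8^(1/0.369) = 3.8^2.71
ln(A₂/A₁) = ln 3.8 / 0.369 = 1.3350 / 0.369 = 3.6179
A₂/A₁ = e^3.6179 ≈ 37.26

37.3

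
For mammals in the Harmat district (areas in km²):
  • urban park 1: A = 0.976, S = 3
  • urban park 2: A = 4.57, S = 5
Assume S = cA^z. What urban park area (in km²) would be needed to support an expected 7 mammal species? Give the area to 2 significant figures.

z = ln(5/3) / ln(4.57/0.976) = 0.5108 / 1.5438 = 0.3309
c = 3 / 0.976^0.3309 = 3 / 0.992 = 3.024
A = (7/3.024)^(1/0.3309) ⇒ ln A = ln(2.315)/0.3309 = 2.5364
A = e^2.5364 ≈ 12.63 km²

13 km²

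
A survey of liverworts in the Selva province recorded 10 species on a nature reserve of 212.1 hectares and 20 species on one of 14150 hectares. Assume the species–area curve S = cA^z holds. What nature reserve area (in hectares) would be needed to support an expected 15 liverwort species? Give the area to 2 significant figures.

z = ln(20/10) / ln(14150/212.1) = 0.6931 / 4.2004 = 0.1650
c = 10 / 212.1^0.1650 = 10 / 2.421 = 4.131
A = (15/4.131)^(1/0.1650) ⇒ ln A = ln(3.631)/0.1650 = 7.8141
A = e^7.8141 ≈ 2475 hectares

2500 hectares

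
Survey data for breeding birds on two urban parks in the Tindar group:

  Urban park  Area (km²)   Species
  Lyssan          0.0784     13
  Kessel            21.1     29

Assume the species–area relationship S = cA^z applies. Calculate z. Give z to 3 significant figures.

0.143

Taking logs: ln S = ln c + z ln A, so z = (ln S₂ − ln S₁)/(ln A₂ − ln A₁).
z = ln(29/13) / ln(21.1/0.0784) = ln(2.231) / ln(269.1) = 0.8023 / 5.5952 = 0.1434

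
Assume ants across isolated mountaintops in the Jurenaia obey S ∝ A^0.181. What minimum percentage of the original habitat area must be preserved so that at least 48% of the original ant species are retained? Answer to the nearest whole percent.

Need (A_new/A_old)^0.181 = 0.48, so A_new/A_old = 0.48^(1/0.181) = 0.48^5.525
ln(A_new/A_old) = ln 0.48 / 0.181 = -0.7340 / 0.181 = -4.0551
A_new/A_old = e^-4.0551 ≈ 0.01733

2%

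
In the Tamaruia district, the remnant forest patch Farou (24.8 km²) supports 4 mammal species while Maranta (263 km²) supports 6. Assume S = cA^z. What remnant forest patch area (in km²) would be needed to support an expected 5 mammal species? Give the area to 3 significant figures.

z = ln(6/4) / ln(263/24.8) = 0.4055 / 2.3613 = 0.1717
c = 4 / 24.8^0.1717 = 4 / 1.736 = 2.305
A = (5/2.305)^(1/0.1717) ⇒ ln A = ln(2.169)/0.1717 = 4.5104
A = e^4.5104 ≈ 90.96 km²

91.0 km²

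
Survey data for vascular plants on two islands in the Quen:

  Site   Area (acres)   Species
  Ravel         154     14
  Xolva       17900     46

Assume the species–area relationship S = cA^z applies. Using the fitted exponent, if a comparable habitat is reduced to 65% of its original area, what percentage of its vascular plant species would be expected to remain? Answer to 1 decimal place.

z = ln(46/14) / ln(17900/154) = 1.1896 / 4.7556 = 0.2501
S_new/S_old = (A_new/A_old)^z = 0.65^0.2501 = exp(0.2501 × -0.4308) = 0.8978

89.8%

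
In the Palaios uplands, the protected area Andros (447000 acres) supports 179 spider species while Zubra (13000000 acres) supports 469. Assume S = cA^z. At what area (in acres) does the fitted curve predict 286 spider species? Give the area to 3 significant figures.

2300000 acres

z = ln(469/179) / ln(13000000/447000) = 0.9632 / 3.3701 = 0.2858
c = 179 / 447000^0.2858 = 179 / 41.2 = 4.345
A = (286/4.345)^(1/0.2858) ⇒ ln A = ln(65.83)/0.2858 = 14.6499
A = e^14.6499 ≈ 2303392 acres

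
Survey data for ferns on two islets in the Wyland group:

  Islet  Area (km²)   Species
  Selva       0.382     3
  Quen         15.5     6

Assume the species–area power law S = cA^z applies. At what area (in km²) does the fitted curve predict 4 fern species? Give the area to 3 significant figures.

z = ln(6/3) / ln(15.5/0.382) = 0.6931 / 3.7032 = 0.1872
c = 3 / 0.382^0.1872 = 3 / 0.8352 = 3.592
A = (4/3.592)^(1/0.1872) ⇒ ln A = ln(1.114)/0.1872 = 0.5746
A = e^0.5746 ≈ 1.776 km²

1.78 km²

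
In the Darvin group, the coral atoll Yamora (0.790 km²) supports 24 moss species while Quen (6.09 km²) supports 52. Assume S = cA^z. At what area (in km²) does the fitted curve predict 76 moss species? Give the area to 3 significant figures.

16.6 km²

z = ln(52/24) / ln(6.09/0.79) = 0.7732 / 2.0424 = 0.3786
c = 24 / 0.79^0.3786 = 24 / 0.9146 = 26.24
A = (76/26.24)^(1/0.3786) ⇒ ln A = ln(2.896)/0.3786 = 2.8091
A = e^2.8091 ≈ 16.59 km²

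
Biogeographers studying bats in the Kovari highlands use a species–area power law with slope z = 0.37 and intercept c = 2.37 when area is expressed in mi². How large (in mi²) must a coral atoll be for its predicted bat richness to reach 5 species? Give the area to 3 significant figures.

7.52 mi²

5 = 2.37 × A^0.37  ⇒  A^0.37 = 5/2.37 = 2.11
ln A = ln(2.11) / 0.37 = 0.7465 / 0.37 = 2.0177
A = e^2.0177 ≈ 7.521 mi²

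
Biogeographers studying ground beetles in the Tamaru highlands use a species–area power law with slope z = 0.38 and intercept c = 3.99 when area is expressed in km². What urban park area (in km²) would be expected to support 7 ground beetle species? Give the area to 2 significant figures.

7 = 3.99 × A^0.38  ⇒  A^0.38 = 7/3.99 = 1.754
ln A = ln(1.754) / 0.38 = 0.5621 / 0.38 = 1.4793
A = e^1.4793 ≈ 4.39 km²

4.4 km²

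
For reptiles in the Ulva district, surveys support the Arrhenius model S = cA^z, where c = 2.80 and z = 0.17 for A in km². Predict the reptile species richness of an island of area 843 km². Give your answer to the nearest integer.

9 species

S = 2.8 × 843^0.17
ln S = ln 2.8 + 0.17 × ln 843 = 1.0296 + 0.17 × 6.7370 = 2.1749
S = e^2.1749 ≈ 8.801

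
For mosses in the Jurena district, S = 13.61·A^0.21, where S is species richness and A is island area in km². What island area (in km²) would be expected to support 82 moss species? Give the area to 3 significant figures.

5180 km²

82 = 13.61 × A^0.21  ⇒  A^0.21 = 82/13.61 = 6.025
ln A = ln(6.025) / 0.21 = 1.7959 / 0.21 = 8.5520
A = e^8.5520 ≈ 5177 km²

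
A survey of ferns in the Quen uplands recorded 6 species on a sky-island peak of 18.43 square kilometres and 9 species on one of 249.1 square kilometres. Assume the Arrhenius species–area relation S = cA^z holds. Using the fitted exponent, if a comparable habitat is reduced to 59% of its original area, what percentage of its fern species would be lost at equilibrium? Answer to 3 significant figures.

z = ln(9/6) / ln(249.1/18.43) = 0.4055 / 2.6039 = 0.1557
S_new/S_old = (A_new/A_old)^z = 0.59^0.1557 = exp(0.1557 × -0.5276) = 0.9211
Fraction lost = 1 − 0.9211 = 0.07888

7.89%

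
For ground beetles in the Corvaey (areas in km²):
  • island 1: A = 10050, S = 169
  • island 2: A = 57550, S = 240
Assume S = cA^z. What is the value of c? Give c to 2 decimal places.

26.52

z = ln(S₂/S₁) / ln(A₂/A₁) = ln(240/169) / ln(57550/10050) = 0.3507 / 1.7451 = 0.2010
c = S₁ / A₁^z = 169 / 10050^0.2010 = 169 / 6.374 = 26.52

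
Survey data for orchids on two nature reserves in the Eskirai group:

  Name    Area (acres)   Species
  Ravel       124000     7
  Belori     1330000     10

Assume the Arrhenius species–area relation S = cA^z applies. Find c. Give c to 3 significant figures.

z = ln(S₂/S₁) / ln(A₂/A₁) = ln(10/7) / ln(1330000/124000) = 0.3567 / 2.3727 = 0.1503
c = S₁ / A₁^z = 7 / 124000^0.1503 = 7 / 5.83 = 1.201

1.20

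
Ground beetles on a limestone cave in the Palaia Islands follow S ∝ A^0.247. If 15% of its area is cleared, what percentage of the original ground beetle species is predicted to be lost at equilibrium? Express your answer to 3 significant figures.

3.93%

S_new/S_old = (A_new/A_old)^z = 0.85^0.247
= exp(0.247 × ln 0.85) = exp(0.247 × -0.1625) = exp(-0.0401) ≈ 0.9607
Fraction lost = 1 − 0.9607 = 0.03935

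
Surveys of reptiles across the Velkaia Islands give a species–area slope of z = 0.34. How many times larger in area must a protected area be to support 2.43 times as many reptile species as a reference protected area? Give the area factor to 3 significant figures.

13.6

(A₂/A₁)^0.34 = 2.43, so A₂/A₁ = 2.43^(1/0.34) = 2.43^2.941
ln(A₂/A₁) = ln 2.43 / 0.34 = 0.8879 / 0.34 = 2.6114
A₂/A₁ = e^2.6114 ≈ 13.62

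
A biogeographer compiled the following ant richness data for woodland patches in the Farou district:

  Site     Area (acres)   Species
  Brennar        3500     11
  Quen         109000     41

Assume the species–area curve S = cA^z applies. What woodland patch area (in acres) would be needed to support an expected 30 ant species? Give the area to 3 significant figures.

z = ln(41/11) / ln(109000/3500) = 1.3157 / 3.4386 = 0.3826
c = 11 / 3500^0.3826 = 11 / 22.7 = 0.4846
A = (30/0.4846)^(1/0.3826) ⇒ ln A = ln(61.91)/0.3826 = 10.7827
A = e^10.7827 ≈ 48180 acres

48200 acres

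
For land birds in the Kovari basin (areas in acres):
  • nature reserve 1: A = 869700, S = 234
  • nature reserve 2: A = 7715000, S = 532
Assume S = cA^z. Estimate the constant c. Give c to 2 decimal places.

z = ln(S₂/S₁) / ln(A₂/A₁) = ln(532/234) / ln(7715000/869700) = 0.8213 / 2.1828 = 0.3763
c = S₁ / A₁^z = 234 / 869700^0.3763 = 234 / 171.7 = 1.363

1.36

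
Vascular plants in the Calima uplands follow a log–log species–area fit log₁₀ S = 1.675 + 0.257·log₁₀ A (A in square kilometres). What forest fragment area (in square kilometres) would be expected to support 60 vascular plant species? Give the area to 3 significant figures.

2.52 square kilometres

60 = 47.32 × A^0.257  ⇒  A^0.257 = 60/47.32 = 1.268
ln A = ln(1.268) / 0.257 = 0.2375 / 0.257 = 0.9242
A = e^0.9242 ≈ 2.52 square kilometres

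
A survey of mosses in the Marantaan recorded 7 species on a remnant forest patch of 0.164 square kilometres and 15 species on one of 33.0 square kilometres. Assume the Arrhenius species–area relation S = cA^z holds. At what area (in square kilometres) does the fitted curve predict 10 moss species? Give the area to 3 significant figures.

1.96 square kilometres

z = ln(15/7) / ln(33/0.164) = 0.7621 / 5.3044 = 0.1437
c = 7 / 0.164^0.1437 = 7 / 0.7712 = 9.076
A = (10/9.076)^(1/0.1437) ⇒ ln A = ln(1.102)/0.1437 = 0.6745
A = e^0.6745 ≈ 1.963 square kilometres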